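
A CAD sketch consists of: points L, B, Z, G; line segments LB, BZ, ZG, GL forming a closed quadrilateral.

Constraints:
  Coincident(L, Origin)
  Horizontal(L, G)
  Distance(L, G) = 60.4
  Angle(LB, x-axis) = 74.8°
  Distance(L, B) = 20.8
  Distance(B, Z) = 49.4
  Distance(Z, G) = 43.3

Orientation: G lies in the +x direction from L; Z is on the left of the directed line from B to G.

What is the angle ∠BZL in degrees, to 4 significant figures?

13.85°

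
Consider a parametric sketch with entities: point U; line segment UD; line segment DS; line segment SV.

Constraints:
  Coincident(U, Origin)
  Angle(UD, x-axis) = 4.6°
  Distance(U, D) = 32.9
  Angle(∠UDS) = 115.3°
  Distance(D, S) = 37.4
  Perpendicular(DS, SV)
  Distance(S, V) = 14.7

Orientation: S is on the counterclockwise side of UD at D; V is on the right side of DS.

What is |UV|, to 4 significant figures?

68.00

U is at the origin; UD runs at 4.6° with length 32.9, so D = 32.9·(cos 4.6°, sin 4.6°) = (32.79, 2.639). ∠UDS = 115.3°, so DS runs at 4.6° + (180° − 115.3°) = 69.30° from the x-axis; with |DS| = 37.4, S = D + 37.4·(cos 69.30°, sin 69.30°) = (46.01, 37.62). The perpendicularity gives SV at right angles to DS; with |SV| = 14.7 on the right of DS, V = S + 14.7·(0.9354, -0.3535) = (59.77, 32.43). Then |UV| = |V − U| = 68.00.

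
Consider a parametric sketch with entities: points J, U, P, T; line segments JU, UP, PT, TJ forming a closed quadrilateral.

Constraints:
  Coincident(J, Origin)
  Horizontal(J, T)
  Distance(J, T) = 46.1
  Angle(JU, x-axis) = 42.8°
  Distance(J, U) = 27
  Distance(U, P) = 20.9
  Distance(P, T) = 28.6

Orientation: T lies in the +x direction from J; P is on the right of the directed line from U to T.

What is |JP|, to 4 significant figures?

17.77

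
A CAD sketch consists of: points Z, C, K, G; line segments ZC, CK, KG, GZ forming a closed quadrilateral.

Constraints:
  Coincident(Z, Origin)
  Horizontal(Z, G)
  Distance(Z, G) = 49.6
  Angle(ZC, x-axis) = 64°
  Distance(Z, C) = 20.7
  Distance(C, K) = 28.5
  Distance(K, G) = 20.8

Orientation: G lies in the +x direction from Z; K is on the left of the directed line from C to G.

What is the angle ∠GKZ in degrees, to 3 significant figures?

101°

Checks: |CK| = 28.50 ✓; |KG| = 20.80 ✓.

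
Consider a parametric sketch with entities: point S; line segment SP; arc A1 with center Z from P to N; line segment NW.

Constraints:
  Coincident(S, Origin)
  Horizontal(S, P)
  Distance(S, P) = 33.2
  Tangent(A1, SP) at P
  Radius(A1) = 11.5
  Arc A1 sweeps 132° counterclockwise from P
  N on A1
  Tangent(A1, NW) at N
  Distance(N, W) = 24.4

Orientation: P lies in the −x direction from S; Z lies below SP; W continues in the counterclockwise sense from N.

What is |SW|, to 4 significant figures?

45.16

On A1, P sits at bearing 90° from Z; a 132° counterclockwise sweep puts N at bearing 222°, so N = Z + 11.5·(cos 222°, sin 222°) = (-41.75, -19.20). Since A1 is tangent to NW there, ZN ⟂ NW, so NW runs along (−sin 222°, cos 222°); with |NW| = 24.4, W = (-25.42, -37.33). Then |SW| = |W − S| = 45.16.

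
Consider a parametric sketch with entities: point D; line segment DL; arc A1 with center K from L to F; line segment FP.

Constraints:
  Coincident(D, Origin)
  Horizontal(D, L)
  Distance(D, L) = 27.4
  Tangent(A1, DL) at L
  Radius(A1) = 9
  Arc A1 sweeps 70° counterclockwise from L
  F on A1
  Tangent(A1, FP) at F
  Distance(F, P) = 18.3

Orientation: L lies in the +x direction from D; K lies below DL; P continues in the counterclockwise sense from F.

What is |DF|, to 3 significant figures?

19.8

D is at the origin; D and L share the same y with |DL| = 27.4 and L on the +x side, so L = (27.4, 0.00). The tangent condition forces KL to be normal to DL, so K = L + (0, -9) = (27.4, -9.00). On A1, L sits at bearing 90° from K; a 70° counterclockwise sweep puts F at bearing 160°, so F = K + 9.0·(cos 160°, sin 160°) = (18.9, -5.92). Then |DF| = |F − D| = 19.8.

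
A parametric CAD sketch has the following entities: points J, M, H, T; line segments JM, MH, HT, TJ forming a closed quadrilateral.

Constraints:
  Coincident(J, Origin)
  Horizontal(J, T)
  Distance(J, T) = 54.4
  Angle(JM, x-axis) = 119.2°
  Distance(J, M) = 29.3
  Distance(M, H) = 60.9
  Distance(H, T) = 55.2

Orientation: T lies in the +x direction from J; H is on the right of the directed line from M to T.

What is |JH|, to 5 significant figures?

32.029

Checks: J.y = 0.00, T.y = 0.00 ✓; |MH| = 60.90 ✓; |HT| = 55.20 ✓.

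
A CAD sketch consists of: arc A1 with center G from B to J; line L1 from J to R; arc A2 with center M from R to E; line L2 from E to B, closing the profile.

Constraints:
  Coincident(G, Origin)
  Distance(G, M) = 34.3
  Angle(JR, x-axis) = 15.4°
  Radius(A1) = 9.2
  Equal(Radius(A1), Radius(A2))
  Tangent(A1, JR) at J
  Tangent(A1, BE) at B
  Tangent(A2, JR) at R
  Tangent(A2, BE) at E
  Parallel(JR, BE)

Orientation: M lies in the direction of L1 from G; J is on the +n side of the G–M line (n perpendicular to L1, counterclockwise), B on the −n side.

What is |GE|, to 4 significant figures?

35.51

The slot axis is L1's direction at 15.4°, so u = (cos 15.4°, sin 15.4°) = (0.9641, 0.2656) and n = (−sin 15.4°, cos 15.4°) = (-0.2656, 0.9641). G is at the origin and M lies 34.3 along u from G, so M = 34.3·u = (33.07, 9.109). Tangency of A1 to both parallel lines with radius 9.2 puts J and B at G ± 9.2·n: J = (-2.443, 8.870), B = (2.443, -8.870). Equal radii place R and E the same way about M: R = M + 9.2·n = (30.63, 17.98), E = M − 9.2·n = (35.51, 0.2389). Then |GE| = |E − G| = 35.51.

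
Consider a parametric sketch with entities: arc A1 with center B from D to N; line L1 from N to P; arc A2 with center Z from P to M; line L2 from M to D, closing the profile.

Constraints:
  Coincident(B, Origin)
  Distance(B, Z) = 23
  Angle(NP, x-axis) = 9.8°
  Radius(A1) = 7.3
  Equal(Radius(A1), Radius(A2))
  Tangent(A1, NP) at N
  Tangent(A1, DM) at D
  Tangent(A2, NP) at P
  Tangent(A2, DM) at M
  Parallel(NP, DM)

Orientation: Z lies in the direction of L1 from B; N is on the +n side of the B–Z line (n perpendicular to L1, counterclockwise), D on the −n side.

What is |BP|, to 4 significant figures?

24.13

The slot axis is L1's direction at 9.8°, so u = (cos 9.8°, sin 9.8°) = (0.9854, 0.1702) and n = (−sin 9.8°, cos 9.8°) = (-0.1702, 0.9854). B is at the origin and Z lies 23.0 along u from B, so Z = 23.0·u = (22.66, 3.915). Tangency of A1 to both parallel lines with radius 7.3 puts N and D at B ± 7.3·n: N = (-1.243, 7.193), D = (1.243, -7.193). Equal radii place P and M the same way about Z: P = Z + 7.3·n = (21.42, 11.11), M = Z − 7.3·n = (23.91, -3.279). Then |BP| = |P − B| = 24.13.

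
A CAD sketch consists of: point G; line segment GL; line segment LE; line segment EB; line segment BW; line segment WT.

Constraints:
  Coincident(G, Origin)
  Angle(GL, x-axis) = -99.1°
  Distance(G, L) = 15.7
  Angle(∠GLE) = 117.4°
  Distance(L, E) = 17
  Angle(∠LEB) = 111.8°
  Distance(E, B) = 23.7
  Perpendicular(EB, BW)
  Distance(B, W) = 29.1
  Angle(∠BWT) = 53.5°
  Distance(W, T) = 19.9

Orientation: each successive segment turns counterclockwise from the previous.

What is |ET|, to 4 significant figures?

18.90

G is at the origin; GL runs at -99.1° with length 15.7, so L = (-2.483, -15.50). ∠GLE = 117.4° gives LE at -36.50° from the x-axis; with |LE| = 17.0, E = (11.18, -25.61). ∠LEB = 111.8° gives EB at 31.70° from the x-axis; with |EB| = 23.7, B = (31.35, -13.16). EB ⟂ BW, so BW runs at 121.7°; with |BW| = 29.1, W = (16.06, 11.60). ∠BWT = 53.5° gives WT at -111.8° from the x-axis; with |WT| = 19.9, T = (8.665, -6.879). Then |ET| = |T − E| = 18.90.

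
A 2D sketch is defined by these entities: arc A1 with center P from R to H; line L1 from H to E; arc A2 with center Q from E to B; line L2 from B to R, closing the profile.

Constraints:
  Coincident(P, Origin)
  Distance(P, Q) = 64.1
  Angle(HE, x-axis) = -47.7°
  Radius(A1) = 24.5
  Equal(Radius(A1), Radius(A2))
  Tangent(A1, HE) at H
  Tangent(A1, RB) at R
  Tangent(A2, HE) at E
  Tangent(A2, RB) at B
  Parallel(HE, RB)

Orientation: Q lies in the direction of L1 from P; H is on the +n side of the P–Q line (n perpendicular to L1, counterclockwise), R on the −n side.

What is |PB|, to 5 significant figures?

68.623

The slot axis is L1's direction at -47.7°, so u = (cos -47.7°, sin -47.7°) = (0.67301, -0.73963) and n = (−sin -47.7°, cos -47.7°) = (0.73963, 0.67301). P is at the origin and Q lies 64.1 along u from P, so Q = 64.1·u = (43.140, -47.410). Tangency of A1 to both parallel lines with radius 24.5 puts H and R at P ± 24.5·n: H = (18.121, 16.489), R = (-18.121, -16.489). Equal radii place E and B the same way about Q: E = Q + 24.5·n = (61.261, -30.922), B = Q − 24.5·n = (25.019, -63.899). Then |PB| = |B − P| = 68.623.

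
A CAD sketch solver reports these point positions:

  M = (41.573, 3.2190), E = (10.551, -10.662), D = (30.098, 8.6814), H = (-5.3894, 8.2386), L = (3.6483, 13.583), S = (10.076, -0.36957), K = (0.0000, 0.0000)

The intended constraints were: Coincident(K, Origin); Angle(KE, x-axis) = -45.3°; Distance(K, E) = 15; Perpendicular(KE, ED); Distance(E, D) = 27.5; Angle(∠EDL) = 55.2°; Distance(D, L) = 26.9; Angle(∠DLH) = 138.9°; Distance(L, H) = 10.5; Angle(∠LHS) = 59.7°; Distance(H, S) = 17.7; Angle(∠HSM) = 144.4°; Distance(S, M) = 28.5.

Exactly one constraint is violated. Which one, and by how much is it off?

Distance(S, M) = 28.5 — off by 3.20.

K = (0.00, 0.00) ✓; KE at -45.30° ✓; |KE| = 15.00 ✓; ∠(KE, ED) = 90.00° ✓; |ED| = 27.50 ✓; ∠EDL = 55.20° ✓; |DL| = 26.90 ✓; ∠DLH = 138.9° ✓; |LH| = 10.50 ✓; ∠LHS = 59.70° ✓; |HS| = 17.70 ✓; ∠HSM = 144.4° ✓; |SM| = 31.70 ✗.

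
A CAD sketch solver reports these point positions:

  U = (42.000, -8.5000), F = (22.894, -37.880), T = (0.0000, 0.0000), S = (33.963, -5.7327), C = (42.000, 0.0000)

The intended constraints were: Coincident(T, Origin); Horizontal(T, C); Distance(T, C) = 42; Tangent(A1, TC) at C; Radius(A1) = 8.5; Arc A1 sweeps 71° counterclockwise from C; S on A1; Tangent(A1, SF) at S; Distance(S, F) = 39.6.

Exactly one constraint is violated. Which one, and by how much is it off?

Distance(S, F) = 39.6 — off by 5.60.

T = (0.00, 0.00) ✓; T.y = 0.00, C.y = 0.00 ✓; |TC| = 42.00 ✓; ∠(UC, CT) = 90.00° ✓; |UC| = 8.500 ✓; bearing(U→S) − bearing(U→C) = 71.00° ✓; |US| = 8.500 ✓; ∠(US, SF) = 90.00° ✓; |SF| = 34.00 ✗.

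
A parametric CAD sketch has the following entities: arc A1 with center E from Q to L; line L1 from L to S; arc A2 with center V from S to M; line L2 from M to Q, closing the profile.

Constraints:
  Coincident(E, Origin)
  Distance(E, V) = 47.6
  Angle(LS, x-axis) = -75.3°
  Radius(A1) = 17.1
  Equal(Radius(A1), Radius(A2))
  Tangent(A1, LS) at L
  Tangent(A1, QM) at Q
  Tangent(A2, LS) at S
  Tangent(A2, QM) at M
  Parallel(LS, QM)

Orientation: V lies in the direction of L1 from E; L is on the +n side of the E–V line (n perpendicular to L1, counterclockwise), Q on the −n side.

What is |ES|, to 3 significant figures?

50.6

The slot axis is L1's direction at -75.3°, so u = (cos -75.3°, sin -75.3°) = (0.254, -0.967) and n = (−sin -75.3°, cos -75.3°) = (0.967, 0.254). E is at the origin and V lies 47.6 along u from E, so V = 47.6·u = (12.1, -46.0). Tangency of A1 to both parallel lines with radius 17.1 puts L and Q at E ± 17.1·n: L = (16.5, 4.34), Q = (-16.5, -4.34). Equal radii place S and M the same way about V: S = V + 17.1·n = (28.6, -41.7), M = V − 17.1·n = (-4.46, -50.4). Then |ES| = |S − E| = 50.6.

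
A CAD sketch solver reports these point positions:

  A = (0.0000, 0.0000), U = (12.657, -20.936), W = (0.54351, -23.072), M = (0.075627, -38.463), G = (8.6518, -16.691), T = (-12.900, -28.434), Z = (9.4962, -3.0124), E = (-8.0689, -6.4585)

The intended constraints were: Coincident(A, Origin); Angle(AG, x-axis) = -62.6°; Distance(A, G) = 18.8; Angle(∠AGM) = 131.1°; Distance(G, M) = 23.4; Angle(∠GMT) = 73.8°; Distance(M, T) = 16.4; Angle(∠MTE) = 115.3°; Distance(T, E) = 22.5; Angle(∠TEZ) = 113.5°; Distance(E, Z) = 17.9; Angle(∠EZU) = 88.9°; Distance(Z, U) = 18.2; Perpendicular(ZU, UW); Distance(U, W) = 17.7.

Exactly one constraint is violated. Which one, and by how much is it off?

Distance(U, W) = 17.7 — off by 5.40.

A = (0.00, 0.00) ✓; AG at -62.60° ✓; |AG| = 18.80 ✓; ∠AGM = 131.1° ✓; |GM| = 23.40 ✓; ∠GMT = 73.80° ✓; |MT| = 16.40 ✓; ∠MTE = 115.3° ✓; |TE| = 22.50 ✓; ∠TEZ = 113.5° ✓; |EZ| = 17.90 ✓; ∠EZU = 88.90° ✓; |ZU| = 18.20 ✓; ∠(ZU, UW) = 90.00° ✓; |UW| = 12.30 ✗.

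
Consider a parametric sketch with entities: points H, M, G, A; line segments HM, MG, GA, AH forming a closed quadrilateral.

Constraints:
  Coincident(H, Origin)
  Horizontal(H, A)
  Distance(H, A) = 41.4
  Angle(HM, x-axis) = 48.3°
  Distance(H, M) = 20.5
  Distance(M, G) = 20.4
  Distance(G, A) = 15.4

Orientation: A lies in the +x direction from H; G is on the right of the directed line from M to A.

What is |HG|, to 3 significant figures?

26.0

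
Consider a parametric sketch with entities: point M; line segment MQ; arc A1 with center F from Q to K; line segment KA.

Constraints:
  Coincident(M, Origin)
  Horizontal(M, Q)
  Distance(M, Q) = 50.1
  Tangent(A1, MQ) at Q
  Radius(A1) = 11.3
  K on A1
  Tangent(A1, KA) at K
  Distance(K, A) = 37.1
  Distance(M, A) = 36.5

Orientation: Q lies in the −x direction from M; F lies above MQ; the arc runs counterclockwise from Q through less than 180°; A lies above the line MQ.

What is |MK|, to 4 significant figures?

41.71

Checks: ∠(FQ, QM) = 90.00° ✓; |FQ| = 11.30 ✓; |FK| = 11.30 ✓; ∠(FK, KA) = 90.00° ✓; |KA| = 37.10 ✓; |MA| = 36.50 ✓.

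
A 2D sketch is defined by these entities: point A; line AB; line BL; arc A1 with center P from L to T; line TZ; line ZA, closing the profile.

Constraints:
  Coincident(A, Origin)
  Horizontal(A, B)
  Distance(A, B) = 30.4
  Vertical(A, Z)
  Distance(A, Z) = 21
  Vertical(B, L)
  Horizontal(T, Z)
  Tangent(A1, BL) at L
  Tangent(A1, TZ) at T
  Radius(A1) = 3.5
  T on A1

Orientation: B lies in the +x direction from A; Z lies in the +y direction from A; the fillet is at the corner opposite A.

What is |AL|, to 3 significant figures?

35.1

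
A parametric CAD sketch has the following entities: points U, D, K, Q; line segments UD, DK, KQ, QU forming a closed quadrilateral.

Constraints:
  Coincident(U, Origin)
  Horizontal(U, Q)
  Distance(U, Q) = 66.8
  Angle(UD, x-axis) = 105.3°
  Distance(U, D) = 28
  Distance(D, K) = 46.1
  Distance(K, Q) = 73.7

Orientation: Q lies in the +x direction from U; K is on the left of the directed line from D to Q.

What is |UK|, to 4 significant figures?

65.10

Checks: |DK| = 46.10 ✓; |KQ| = 73.70 ✓.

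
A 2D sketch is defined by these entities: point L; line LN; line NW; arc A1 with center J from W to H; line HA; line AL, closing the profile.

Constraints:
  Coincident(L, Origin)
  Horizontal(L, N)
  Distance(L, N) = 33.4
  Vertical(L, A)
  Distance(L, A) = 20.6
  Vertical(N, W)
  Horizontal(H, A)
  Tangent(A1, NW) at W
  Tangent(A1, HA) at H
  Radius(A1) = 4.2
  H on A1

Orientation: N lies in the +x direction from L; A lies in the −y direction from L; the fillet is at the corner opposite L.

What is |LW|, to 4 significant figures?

37.21

L is at the origin; L and N share the same y with |LN| = 33.4 and N on the +x side, so N = (33.40, 0.000). LA is vertical with |LA| = 20.6 and A on the −y side, so A = (0.000, -20.60). The virtual corner opposite L is at (33.40, -20.60). The tangent condition forces JW to be normal to NW and A1 meets HA tangentially, so JH is at right angles to HA, with radius 4.2, so the center J sits 4.2 in from both sides at J = (29.20, -16.40). That places the tangent points at W = (33.40, -16.40) on NW and H = (29.20, -20.60) on HA. Then |LW| = |W − L| = 37.21.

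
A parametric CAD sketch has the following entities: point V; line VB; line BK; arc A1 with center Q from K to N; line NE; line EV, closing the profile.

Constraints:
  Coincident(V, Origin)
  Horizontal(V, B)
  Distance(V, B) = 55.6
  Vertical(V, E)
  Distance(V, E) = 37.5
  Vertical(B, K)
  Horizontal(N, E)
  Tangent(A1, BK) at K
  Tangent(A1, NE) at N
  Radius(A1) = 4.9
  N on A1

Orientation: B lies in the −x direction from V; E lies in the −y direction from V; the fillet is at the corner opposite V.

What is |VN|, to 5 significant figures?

63.061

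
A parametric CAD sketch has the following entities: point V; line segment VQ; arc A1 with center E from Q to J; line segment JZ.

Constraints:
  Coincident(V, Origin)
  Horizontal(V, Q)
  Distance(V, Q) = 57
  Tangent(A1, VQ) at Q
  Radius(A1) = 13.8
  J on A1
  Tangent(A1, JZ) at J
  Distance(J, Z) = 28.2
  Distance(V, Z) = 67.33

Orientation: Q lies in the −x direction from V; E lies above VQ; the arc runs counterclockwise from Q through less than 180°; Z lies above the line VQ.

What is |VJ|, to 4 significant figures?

46.88

Checks: |EJ| = 13.80 ✓; ∠(EJ, JZ) = 90.00° ✓; |JZ| = 28.20 ✓; |VZ| = 67.33 ✓.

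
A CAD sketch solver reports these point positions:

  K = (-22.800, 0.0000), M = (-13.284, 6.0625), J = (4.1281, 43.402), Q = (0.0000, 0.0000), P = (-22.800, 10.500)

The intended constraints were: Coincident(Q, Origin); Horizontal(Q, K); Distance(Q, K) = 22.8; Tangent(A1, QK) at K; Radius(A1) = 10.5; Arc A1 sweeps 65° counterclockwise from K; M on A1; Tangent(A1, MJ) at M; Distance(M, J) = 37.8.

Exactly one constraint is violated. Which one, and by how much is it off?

Distance(M, J) = 37.8 — off by 3.40.

Q = (0.00, 0.00) ✓; Q.y = 0.00, K.y = 0.00 ✓; |QK| = 22.80 ✓; ∠(PK, KQ) = 90.00° ✓; |PK| = 10.50 ✓; bearing(P→M) − bearing(P→K) = 65.00° ✓; |PM| = 10.50 ✓; ∠(PM, MJ) = 90.00° ✓; |MJ| = 41.20 ✗.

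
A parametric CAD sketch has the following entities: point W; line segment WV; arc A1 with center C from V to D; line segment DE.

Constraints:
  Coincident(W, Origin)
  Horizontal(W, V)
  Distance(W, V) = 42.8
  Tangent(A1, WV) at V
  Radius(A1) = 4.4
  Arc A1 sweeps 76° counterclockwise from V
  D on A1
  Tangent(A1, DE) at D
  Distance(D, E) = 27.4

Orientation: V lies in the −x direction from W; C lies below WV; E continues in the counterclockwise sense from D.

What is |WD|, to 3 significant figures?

47.2

W is at the origin; WV is horizontal with |WV| = 42.8 and V on the −x side, so V = (-42.8, 0.00). Tangency of A1 to WV means the radius CV is perpendicular to WV, so C = V + (0, -4.4) = (-42.8, -4.40). On A1, V sits at bearing 90° from C; a 76° counterclockwise sweep puts D at bearing 166°, so D = C + 4.4·(cos 166°, sin 166°) = (-47.1, -3.34). Then |WD| = |D − W| = 47.2.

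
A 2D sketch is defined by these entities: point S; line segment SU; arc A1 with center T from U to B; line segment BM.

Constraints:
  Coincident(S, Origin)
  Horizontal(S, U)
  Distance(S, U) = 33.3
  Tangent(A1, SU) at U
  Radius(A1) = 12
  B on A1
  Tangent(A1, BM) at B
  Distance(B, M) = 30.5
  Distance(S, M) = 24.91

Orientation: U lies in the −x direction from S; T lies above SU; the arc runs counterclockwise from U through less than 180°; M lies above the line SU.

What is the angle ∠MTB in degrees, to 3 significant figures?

68.5°

Checks: |TB| = 12.00 ✓; ∠(TB, BM) = 90.00° ✓; |BM| = 30.50 ✓; |SM| = 24.91 ✓.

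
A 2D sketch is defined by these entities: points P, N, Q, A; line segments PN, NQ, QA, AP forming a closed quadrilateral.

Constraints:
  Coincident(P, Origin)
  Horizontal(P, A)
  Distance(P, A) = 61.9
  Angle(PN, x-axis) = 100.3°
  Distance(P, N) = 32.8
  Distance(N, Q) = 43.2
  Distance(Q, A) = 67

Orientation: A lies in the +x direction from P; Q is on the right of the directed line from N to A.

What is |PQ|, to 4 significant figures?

11.68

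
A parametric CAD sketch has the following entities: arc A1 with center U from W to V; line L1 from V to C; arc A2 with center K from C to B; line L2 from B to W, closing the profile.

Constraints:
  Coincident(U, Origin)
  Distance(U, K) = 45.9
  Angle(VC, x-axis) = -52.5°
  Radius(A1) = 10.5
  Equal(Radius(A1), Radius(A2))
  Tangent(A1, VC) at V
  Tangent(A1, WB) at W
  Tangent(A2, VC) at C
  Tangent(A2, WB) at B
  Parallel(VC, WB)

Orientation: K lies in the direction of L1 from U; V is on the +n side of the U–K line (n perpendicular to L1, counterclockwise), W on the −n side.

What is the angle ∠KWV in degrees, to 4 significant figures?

77.11°

The slot axis is L1's direction at -52.5°, so u = (cos -52.5°, sin -52.5°) = (0.6088, -0.7934) and n = (−sin -52.5°, cos -52.5°) = (0.7934, 0.6088). U is at the origin and K lies 45.9 along u from U, so K = 45.9·u = (27.94, -36.41). Tangency of A1 to both parallel lines with radius 10.5 puts V and W at U ± 10.5·n: V = (8.330, 6.392), W = (-8.330, -6.392). Then cos ∠KWV = WK·WV / (|WK||WV|), giving 77.11°.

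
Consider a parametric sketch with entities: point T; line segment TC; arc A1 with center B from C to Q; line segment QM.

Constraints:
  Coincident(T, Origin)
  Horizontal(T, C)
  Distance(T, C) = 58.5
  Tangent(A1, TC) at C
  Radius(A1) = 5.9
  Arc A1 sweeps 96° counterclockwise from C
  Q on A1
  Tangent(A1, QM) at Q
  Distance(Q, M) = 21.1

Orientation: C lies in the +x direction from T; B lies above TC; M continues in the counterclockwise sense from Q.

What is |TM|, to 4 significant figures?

67.97

T is at the origin; T and C share the same y with |TC| = 58.5 and C on the +x side, so C = (58.50, 0.000). Since A1 is tangent to TC there, BC ⟂ TC, so B = C + (0, 5.9) = (58.50, 5.900). On A1, C sits at bearing -90° from B; a 96° counterclockwise sweep puts Q at bearing 6°, so Q = B + 5.9·(cos 6°, sin 6°) = (64.37, 6.517). A1 meets QM tangentially, so BQ is at right angles to QM, so QM runs along (−sin 6°, cos 6°); with |QM| = 21.1, M = (62.16, 27.50). Then |TM| = |M − T| = 67.97.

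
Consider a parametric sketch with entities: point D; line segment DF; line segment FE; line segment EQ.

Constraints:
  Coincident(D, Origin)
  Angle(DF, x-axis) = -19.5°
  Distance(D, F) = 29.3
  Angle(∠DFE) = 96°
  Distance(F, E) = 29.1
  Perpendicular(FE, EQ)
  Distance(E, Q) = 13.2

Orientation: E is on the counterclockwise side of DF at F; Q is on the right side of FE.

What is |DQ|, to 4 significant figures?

53.17

D is at the origin; DF runs at -19.5° with length 29.3, so F = 29.3·(cos -19.5°, sin -19.5°) = (27.62, -9.781). ∠DFE = 96.0°, so FE runs at -19.5° + (180° − 96.0°) = 64.50° from the x-axis; with |FE| = 29.1, E = F + 29.1·(cos 64.50°, sin 64.50°) = (40.15, 16.48). FE ⟂ EQ; with |EQ| = 13.2 on the right of FE, Q = E + 13.2·(0.9026, -0.4305) = (52.06, 10.80). Then |DQ| = |Q − D| = 53.17.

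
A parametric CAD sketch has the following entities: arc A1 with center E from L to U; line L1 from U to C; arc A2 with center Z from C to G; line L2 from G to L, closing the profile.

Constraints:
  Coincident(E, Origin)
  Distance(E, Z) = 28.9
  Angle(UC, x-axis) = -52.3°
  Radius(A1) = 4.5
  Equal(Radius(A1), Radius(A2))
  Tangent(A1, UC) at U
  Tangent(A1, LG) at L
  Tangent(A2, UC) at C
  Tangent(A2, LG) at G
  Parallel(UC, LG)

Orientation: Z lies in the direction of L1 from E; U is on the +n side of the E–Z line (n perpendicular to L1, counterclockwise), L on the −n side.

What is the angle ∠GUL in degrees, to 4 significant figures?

72.70°

The slot axis is L1's direction at -52.3°, so u = (cos -52.3°, sin -52.3°) = (0.6115, -0.7912) and n = (−sin -52.3°, cos -52.3°) = (0.7912, 0.6115). E is at the origin and Z lies 28.9 along u from E, so Z = 28.9·u = (17.67, -22.87). Tangency of A1 to both parallel lines with radius 4.5 puts U and L at E ± 4.5·n: U = (3.561, 2.752), L = (-3.561, -2.752). Equal radii place C and G the same way about Z: C = Z + 4.5·n = (21.23, -20.11), G = Z − 4.5·n = (14.11, -25.62). Then cos ∠GUL = UG·UL / (|UG||UL|), giving 72.70°.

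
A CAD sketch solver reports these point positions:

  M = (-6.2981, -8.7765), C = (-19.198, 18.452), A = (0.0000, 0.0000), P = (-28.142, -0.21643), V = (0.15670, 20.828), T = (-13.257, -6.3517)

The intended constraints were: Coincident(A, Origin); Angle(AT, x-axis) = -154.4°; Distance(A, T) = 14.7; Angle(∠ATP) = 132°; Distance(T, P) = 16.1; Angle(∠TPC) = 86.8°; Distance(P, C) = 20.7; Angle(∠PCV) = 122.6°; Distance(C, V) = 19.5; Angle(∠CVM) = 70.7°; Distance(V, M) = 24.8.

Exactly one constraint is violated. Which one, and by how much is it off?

Distance(V, M) = 24.8 — off by 5.50.

A = (0.00, 0.00) ✓; AT at -154.4° ✓; |AT| = 14.70 ✓; ∠ATP = 132.0° ✓; |TP| = 16.10 ✓; ∠TPC = 86.80° ✓; |PC| = 20.70 ✓; ∠PCV = 122.6° ✓; |CV| = 19.50 ✓; ∠CVM = 70.70° ✓; |VM| = 30.30 ✗.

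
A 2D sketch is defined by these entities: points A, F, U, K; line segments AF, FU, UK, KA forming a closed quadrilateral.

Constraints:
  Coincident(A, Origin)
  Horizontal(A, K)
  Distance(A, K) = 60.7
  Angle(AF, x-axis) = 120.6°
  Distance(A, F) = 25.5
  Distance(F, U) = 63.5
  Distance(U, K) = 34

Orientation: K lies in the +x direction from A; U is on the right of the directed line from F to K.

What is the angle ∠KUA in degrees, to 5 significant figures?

110.40°

Checks: |FU| = 63.50 ✓; |UK| = 34.00 ✓.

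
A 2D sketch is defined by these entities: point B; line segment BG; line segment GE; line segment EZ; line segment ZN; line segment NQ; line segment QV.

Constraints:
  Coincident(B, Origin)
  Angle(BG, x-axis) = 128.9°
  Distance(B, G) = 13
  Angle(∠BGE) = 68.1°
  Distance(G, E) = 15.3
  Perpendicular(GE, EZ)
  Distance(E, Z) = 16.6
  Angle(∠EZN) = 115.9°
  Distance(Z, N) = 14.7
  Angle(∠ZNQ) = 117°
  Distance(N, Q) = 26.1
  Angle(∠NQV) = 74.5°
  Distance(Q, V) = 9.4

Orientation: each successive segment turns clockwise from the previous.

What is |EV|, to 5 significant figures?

26.619

B is at the origin; BG runs at 128.9° with length 13.0, so G = (-8.1635, 10.117). ∠BGE = 68.1° gives GE at 17.000° from the x-axis; with |GE| = 15.3, E = (6.4679, 14.590). GE is perpendicular to EZ, so EZ runs at -73.000°; with |EZ| = 16.6, Z = (11.321, -1.2842). ∠EZN = 115.9° gives ZN at -137.10° from the x-axis; with |ZN| = 14.7, N = (0.55293, -11.291). ∠ZNQ = 117.0° gives NQ at 159.90° from the x-axis; with |NQ| = 26.1, Q = (-23.957, -2.3213). ∠NQV = 74.5° gives QV at 54.400° from the x-axis; with |QV| = 9.4, V = (-18.485, 5.3219). Then |EV| = |V − E| = 26.619.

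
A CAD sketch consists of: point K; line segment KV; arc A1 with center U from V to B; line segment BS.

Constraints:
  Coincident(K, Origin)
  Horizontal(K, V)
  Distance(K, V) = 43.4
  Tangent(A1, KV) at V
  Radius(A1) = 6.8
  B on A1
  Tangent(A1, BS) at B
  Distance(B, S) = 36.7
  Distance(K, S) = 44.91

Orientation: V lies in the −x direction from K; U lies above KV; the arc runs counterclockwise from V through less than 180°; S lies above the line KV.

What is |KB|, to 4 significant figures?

37.33

Checks: |UB| = 6.800 ✓; ∠(UB, BS) = 90.00° ✓; |BS| = 36.70 ✓; |KS| = 44.91 ✓.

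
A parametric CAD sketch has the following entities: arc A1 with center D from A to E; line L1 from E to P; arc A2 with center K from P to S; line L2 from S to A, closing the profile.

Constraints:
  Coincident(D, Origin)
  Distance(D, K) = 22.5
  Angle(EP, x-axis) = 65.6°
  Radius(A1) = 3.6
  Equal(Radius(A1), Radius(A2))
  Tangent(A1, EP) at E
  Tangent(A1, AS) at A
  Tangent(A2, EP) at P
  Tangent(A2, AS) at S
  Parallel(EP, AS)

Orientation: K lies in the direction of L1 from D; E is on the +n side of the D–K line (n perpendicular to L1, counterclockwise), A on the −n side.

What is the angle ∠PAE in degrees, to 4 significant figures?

72.26°

The slot axis is L1's direction at 65.6°, so u = (cos 65.6°, sin 65.6°) = (0.4131, 0.9107) and n = (−sin 65.6°, cos 65.6°) = (-0.9107, 0.4131). D is at the origin and K lies 22.5 along u from D, so K = 22.5·u = (9.295, 20.49). Tangency of A1 to both parallel lines with radius 3.6 puts E and A at D ± 3.6·n: E = (-3.278, 1.487), A = (3.278, -1.487). Equal radii place P and S the same way about K: P = K + 3.6·n = (6.016, 21.98), S = K − 3.6·n = (12.57, 19.00). Then cos ∠PAE = AP·AE / (|AP||AE|), giving 72.26°.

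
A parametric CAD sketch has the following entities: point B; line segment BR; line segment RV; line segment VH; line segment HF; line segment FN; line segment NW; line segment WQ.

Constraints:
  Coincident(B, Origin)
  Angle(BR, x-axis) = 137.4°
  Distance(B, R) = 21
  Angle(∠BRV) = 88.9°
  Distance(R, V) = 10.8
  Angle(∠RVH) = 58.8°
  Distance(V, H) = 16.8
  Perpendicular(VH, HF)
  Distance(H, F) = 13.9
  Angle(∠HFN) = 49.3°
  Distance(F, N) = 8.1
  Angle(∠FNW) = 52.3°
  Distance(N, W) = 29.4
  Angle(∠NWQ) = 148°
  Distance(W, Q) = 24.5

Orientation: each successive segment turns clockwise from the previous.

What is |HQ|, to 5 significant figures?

46.988

B is at the origin; BR runs at 137.4° with length 21.0, so R = (-15.458, 14.214). ∠BRV = 88.9° gives RV at 46.300° from the x-axis; with |RV| = 10.8, V = (-7.9965, 22.022). ∠RVH = 58.8° gives VH at -74.900° from the x-axis; with |VH| = 16.8, H = (-3.6200, 5.8025). The perpendicularity gives HF at right angles to VH, so HF runs at -164.90°; with |HF| = 13.9, F = (-17.040, 2.1815). ∠HFN = 49.3° gives FN at 64.400° from the x-axis; with |FN| = 8.1, N = (-13.540, 9.4863). ∠FNW = 52.3° gives NW at -63.300° from the x-axis; with |NW| = 29.4, W = (-0.33023, -16.779). ∠NWQ = 148.0° gives WQ at -95.300° from the x-axis; with |WQ| = 24.5, Q = (-2.5933, -41.174). Then |HQ| = |Q − H| = 46.988.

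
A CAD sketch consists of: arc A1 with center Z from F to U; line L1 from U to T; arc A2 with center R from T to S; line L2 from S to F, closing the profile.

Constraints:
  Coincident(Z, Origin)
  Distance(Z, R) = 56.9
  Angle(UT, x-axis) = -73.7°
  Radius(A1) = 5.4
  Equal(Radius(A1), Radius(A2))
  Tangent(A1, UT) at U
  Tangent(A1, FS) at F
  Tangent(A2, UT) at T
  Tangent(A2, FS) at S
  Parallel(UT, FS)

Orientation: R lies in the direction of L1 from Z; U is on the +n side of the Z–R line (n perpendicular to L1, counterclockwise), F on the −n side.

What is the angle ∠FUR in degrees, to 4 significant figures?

84.58°

The slot axis is L1's direction at -73.7°, so u = (cos -73.7°, sin -73.7°) = (0.2807, -0.9598) and n = (−sin -73.7°, cos -73.7°) = (0.9598, 0.2807). Z is at the origin and R lies 56.9 along u from Z, so R = 56.9·u = (15.97, -54.61). Tangency of A1 to both parallel lines with radius 5.4 puts U and F at Z ± 5.4·n: U = (5.183, 1.516), F = (-5.183, -1.516). Then cos ∠FUR = UF·UR / (|UF||UR|), giving 84.58°.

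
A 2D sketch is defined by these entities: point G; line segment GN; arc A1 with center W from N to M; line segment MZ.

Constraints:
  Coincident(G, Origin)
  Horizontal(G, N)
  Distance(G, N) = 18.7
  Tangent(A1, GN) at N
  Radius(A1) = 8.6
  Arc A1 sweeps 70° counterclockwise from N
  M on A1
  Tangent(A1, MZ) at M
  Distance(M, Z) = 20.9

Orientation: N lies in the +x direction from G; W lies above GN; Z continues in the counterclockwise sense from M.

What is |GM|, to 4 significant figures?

27.37

The tangent condition forces WN to be normal to GN, so W = N + (0, 8.6) = (18.70, 8.600). On A1, N sits at bearing -90° from W; a 70° counterclockwise sweep puts M at bearing -20°, so M = W + 8.6·(cos -20°, sin -20°) = (26.78, 5.659). Then |GM| = |M − G| = 27.37.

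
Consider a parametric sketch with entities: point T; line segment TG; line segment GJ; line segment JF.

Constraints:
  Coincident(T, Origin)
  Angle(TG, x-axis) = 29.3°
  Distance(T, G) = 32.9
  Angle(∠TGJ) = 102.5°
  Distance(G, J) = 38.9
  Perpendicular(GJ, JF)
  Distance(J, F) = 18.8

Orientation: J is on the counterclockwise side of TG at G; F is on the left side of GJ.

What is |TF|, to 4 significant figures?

47.91

∠TGJ = 102.5°, so GJ runs at 29.3° + (180° − 102.5°) = 106.8° from the x-axis; with |GJ| = 38.9, J = G + 38.9·(cos 106.8°, sin 106.8°) = (17.45, 53.34). GJ is perpendicular to JF; with |JF| = 18.8 on the left of GJ, F = J + 18.8·(-0.9573, -0.2890) = (-0.5499, 47.91). Then |TF| = |F − T| = 47.91.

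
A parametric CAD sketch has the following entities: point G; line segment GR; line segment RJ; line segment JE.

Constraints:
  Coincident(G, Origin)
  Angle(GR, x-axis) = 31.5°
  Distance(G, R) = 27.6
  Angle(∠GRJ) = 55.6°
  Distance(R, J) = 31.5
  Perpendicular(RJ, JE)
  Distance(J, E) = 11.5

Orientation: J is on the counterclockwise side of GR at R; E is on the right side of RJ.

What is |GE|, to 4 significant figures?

37.78

G is at the origin; GR runs at 31.5° with length 27.6, so R = 27.6·(cos 31.5°, sin 31.5°) = (23.53, 14.42). ∠GRJ = 55.6°, so RJ runs at 31.5° + (180° − 55.6°) = 155.9° from the x-axis; with |RJ| = 31.5, J = R + 31.5·(cos 155.9°, sin 155.9°) = (-5.221, 27.28). The perpendicularity gives JE at right angles to RJ; with |JE| = 11.5 on the right of RJ, E = J + 11.5·(0.4083, 0.9128) = (-0.5256, 37.78). Then |GE| = |E − G| = 37.78.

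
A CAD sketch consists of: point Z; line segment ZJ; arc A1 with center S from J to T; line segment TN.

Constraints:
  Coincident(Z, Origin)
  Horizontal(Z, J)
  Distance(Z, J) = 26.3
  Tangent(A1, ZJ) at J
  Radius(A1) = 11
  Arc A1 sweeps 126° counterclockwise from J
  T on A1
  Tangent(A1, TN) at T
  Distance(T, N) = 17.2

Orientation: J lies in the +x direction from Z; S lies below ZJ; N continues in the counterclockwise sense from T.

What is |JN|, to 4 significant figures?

31.40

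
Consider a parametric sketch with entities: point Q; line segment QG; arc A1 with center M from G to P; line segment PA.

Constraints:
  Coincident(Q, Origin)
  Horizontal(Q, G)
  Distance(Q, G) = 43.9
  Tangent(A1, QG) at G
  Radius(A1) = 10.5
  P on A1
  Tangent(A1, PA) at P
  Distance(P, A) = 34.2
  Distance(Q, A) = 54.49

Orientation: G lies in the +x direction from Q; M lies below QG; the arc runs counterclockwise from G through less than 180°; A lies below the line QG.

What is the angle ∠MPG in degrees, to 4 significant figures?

46.29°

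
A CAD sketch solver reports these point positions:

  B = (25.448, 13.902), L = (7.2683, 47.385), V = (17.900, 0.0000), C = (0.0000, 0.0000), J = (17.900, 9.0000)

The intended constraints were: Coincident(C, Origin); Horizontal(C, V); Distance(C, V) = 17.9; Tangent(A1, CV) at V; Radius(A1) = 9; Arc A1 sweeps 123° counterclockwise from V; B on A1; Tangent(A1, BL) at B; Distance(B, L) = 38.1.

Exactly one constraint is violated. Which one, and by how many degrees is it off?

Tangent(A1, BL) at B — off by 4.50°.

C = (0.00, 0.00) ✓; C.y = 0.00, V.y = 0.00 ✓; |CV| = 17.90 ✓; ∠(JV, VC) = 90.00° ✓; |JV| = 9.000 ✓; bearing(J→B) − bearing(J→V) = 123.0° ✓; |JB| = 9.000 ✓; ∠(JB, BL) = 94.50° ✗; |BL| = 38.10 ✓.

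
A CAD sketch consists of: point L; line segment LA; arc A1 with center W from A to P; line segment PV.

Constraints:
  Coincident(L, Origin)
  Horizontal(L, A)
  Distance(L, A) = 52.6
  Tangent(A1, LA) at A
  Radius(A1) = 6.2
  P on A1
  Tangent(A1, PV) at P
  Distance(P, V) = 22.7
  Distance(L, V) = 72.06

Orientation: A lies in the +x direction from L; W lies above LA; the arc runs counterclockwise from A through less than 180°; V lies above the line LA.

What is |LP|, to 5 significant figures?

58.310

Checks: |WP| = 6.200 ✓; ∠(WP, PV) = 90.00° ✓; |PV| = 22.70 ✓; |LV| = 72.06 ✓.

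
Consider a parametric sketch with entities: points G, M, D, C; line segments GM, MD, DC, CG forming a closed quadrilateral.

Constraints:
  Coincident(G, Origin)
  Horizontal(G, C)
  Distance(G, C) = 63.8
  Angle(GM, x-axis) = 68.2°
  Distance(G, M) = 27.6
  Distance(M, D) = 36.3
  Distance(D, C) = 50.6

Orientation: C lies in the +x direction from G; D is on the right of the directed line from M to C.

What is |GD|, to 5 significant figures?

17.703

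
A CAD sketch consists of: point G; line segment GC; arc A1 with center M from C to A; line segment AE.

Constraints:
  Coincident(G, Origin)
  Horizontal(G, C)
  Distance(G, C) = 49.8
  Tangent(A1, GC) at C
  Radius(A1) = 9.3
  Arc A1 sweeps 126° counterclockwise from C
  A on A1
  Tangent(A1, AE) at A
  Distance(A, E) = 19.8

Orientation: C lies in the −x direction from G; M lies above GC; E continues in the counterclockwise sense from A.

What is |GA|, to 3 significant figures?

44.8

G is at the origin; GC is horizontal with |GC| = 49.8 and C on the −x side, so C = (-49.8, 0.00). Since A1 is tangent to GC there, MC ⟂ GC, so M = C + (0, 9.3) = (-49.8, 9.30). On A1, C sits at bearing -90° from M; a 126° counterclockwise sweep puts A at bearing 36°, so A = M + 9.3·(cos 36°, sin 36°) = (-42.3, 14.8). Then |GA| = |A − G| = 44.8.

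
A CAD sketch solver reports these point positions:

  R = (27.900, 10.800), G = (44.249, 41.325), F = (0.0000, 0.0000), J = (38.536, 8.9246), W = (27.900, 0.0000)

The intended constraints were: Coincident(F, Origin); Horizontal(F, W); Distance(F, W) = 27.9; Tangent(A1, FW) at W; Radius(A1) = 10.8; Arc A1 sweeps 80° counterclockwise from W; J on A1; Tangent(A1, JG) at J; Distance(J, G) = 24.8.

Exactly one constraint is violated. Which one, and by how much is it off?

Distance(J, G) = 24.8 — off by 8.10.

F = (0.00, 0.00) ✓; F.y = 0.00, W.y = 0.00 ✓; |FW| = 27.90 ✓; ∠(RW, WF) = 90.00° ✓; |RW| = 10.80 ✓; bearing(R→J) − bearing(R→W) = 80.00° ✓; |RJ| = 10.80 ✓; ∠(RJ, JG) = 90.00° ✓; |JG| = 32.90 ✗.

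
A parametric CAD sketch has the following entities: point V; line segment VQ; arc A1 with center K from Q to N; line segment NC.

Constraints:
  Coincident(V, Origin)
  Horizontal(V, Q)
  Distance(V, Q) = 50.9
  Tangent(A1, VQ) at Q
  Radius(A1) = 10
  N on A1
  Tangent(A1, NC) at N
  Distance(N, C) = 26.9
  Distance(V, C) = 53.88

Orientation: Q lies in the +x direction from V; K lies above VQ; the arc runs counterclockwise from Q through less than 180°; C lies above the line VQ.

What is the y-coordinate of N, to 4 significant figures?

16.87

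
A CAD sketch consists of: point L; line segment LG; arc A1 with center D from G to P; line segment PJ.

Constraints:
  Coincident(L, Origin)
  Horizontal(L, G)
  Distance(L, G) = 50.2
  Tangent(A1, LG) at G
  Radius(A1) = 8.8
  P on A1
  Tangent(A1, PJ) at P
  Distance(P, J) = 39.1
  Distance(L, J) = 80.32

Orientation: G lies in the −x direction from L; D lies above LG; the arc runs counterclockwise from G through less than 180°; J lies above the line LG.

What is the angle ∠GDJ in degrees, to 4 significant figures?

156.6°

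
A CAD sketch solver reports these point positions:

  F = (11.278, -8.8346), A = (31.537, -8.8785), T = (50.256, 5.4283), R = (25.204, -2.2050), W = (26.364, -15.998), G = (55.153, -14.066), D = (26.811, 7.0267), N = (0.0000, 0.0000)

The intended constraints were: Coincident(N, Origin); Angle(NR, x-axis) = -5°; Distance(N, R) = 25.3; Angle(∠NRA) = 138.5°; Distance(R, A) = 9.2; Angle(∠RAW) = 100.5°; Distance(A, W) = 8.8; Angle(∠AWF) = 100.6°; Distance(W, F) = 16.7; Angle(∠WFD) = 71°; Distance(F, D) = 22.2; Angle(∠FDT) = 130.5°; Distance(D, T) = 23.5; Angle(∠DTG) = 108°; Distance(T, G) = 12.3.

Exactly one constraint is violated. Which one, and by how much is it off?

Distance(T, G) = 12.3 — off by 7.80.

N = (0.00, 0.00) ✓; NR at -5.000° ✓; |NR| = 25.30 ✓; ∠NRA = 138.5° ✓; |RA| = 9.200 ✓; ∠RAW = 100.5° ✓; |AW| = 8.800 ✓; ∠AWF = 100.6° ✓; |WF| = 16.70 ✓; ∠WFD = 71.00° ✓; |FD| = 22.20 ✓; ∠FDT = 130.5° ✓; |DT| = 23.50 ✓; ∠DTG = 108.0° ✓; |TG| = 20.10 ✗.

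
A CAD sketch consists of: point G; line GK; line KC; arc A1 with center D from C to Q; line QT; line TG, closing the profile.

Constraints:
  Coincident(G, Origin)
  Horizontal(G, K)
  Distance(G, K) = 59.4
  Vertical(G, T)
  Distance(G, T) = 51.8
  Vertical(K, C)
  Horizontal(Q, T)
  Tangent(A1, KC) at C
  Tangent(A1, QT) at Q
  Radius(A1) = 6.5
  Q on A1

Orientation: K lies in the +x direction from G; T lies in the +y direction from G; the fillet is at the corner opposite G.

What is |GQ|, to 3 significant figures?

74.0

G is at the origin; GK is horizontal with |GK| = 59.4 and K on the +x side, so K = (59.4, 0.00). GT is vertical with |GT| = 51.8 and T on the +y side, so T = (0.00, 51.8). The virtual corner opposite G is at (59.4, 51.8). Tangency of A1 to KC means the radius DC is perpendicular to KC and tangency of A1 to QT means the radius DQ is perpendicular to QT, with radius 6.5, so the center D sits 6.5 in from both sides at D = (52.9, 45.3). That places the tangent points at C = (59.4, 45.3) on KC and Q = (52.9, 51.8) on QT. Then |GQ| = |Q − G| = 74.0.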